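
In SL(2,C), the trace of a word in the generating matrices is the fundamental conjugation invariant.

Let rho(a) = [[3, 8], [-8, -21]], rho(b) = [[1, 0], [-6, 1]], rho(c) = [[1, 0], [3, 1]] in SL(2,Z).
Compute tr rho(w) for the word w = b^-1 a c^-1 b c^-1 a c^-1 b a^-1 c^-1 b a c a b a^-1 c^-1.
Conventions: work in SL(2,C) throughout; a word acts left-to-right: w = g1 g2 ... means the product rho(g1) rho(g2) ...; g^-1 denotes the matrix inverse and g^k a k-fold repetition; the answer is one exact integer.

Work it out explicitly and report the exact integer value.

rho(b^-1) = [[1, 0], [6, 1]]
... * rho(a) = [[3, 8], [-8, -21]]  ->  [[3, 8], [10, 27]]
... * rho(c^-1) = [[1, 0], [-3, 1]]  ->  [[-21, 8], [-71, 27]]
... * rho(b) = [[1, 0], [-6, 1]]  ->  [[-69, 8], [-233, 27]]
... * rho(c^-1) = [[1, 0], [-3, 1]]  ->  [[-93, 8], [-314, 27]]
... * rho(a) = [[3, 8], [-8, -21]]  ->  [[-343, -912], [-1158, -3079]]
... * rho(c^-1) = [[1, 0], [-3, 1]]  ->  [[2393, -912], [8079, -3079]]
... * rho(b) = [[1, 0], [-6, 1]]  ->  [[7865, -912], [26553, -3079]]
... * rho(a^-1) = [[-21, -8], [8, 3]]  ->  [[-172461, -65656], [-582245, -221661]]
... * rho(c^-1) = [[1, 0], [-3, 1]]  ->  [[24507, -65656], [82738, -221661]]
... * rho(b) = [[1, 0], [-6, 1]]  ->  [[418443, -65656], [1412704, -221661]]
... * rho(a) = [[3, 8], [-8, -21]]  ->  [[1780577, 4726320], [6011400, 15956513]]
... * rho(c) = [[1, 0], [3, 1]]  ->  [[15959537, 4726320], [53880939, 15956513]]
... * rho(a) = [[3, 8], [-8, -21]]  ->  [[10068051, 28423576], [33990713, 95960739]]
... * rho(b) = [[1, 0], [-6, 1]]  ->  [[-160473405, 28423576], [-541773721, 95960739]]
... * rho(a^-1) = [[-21, -8], [8, 3]]  ->  [[3597330113, 1369057968], [12144934053, 4622071985]]
... * rho(c^-1) = [[1, 0], [-3, 1]]  ->  [[-509843791, 1369057968], [-1721281902, 4622071985]]
tr = -509843791 + 4622071985 = 4112228194

4112228194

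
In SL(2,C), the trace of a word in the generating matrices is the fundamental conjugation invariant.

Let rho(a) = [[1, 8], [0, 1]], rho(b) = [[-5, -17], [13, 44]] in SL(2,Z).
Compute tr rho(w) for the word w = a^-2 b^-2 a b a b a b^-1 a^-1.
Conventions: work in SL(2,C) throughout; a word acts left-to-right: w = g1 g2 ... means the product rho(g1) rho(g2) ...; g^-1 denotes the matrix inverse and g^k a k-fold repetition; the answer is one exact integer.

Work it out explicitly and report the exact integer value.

rho(a^-1) = [[1, -8], [0, 1]]
... * rho(a^-1) = [[1, -8], [0, 1]]  ->  [[1, -16], [0, 1]]
... * rho(b^-1) = [[44, 17], [-13, -5]]  ->  [[252, 97], [-13, -5]]
... * rho(b^-1) = [[44, 17], [-13, -5]]  ->  [[9827, 3799], [-507, -196]]
... * rho(a) = [[1, 8], [0, 1]]  ->  [[9827, 82415], [-507, -4252]]
... * rho(b) = [[-5, -17], [13, 44]]  ->  [[1022260, 3459201], [-52741, -178469]]
... * rho(a) = [[1, 8], [0, 1]]  ->  [[1022260, 11637281], [-52741, -600397]]
... * rho(b) = [[-5, -17], [13, 44]]  ->  [[146173353, 494661944], [-7541456, -25520871]]
... * rho(a) = [[1, 8], [0, 1]]  ->  [[146173353, 1664048768], [-7541456, -85852519]]
... * rho(b^-1) = [[44, 17], [-13, -5]]  ->  [[-15201006452, -5835296839], [784258683, 301057843]]
... * rho(a^-1) = [[1, -8], [0, 1]]  ->  [[-15201006452, 115772754777], [784258683, -5973011621]]
tr = -15201006452 + -5973011621 = -21174018073

-21174018073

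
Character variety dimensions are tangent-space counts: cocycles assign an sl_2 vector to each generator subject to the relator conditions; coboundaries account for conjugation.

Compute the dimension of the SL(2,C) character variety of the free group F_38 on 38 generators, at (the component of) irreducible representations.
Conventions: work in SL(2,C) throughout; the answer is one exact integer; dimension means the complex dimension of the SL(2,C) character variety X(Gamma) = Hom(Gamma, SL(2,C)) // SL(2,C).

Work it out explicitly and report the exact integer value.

111

The free group F_38: 38 generators, no relators.
A cocycle picks one sl_2 vector per generator freely, giving dim Z^1 = 3*38 = 114.
Irreducibility makes the coboundary map sl_2 -> Z^1 injective (trivial centralizer), so dim B^1 = 3.
dim X = dim H^1 = dim Z^1 - dim B^1 = 114 - 3 = 111.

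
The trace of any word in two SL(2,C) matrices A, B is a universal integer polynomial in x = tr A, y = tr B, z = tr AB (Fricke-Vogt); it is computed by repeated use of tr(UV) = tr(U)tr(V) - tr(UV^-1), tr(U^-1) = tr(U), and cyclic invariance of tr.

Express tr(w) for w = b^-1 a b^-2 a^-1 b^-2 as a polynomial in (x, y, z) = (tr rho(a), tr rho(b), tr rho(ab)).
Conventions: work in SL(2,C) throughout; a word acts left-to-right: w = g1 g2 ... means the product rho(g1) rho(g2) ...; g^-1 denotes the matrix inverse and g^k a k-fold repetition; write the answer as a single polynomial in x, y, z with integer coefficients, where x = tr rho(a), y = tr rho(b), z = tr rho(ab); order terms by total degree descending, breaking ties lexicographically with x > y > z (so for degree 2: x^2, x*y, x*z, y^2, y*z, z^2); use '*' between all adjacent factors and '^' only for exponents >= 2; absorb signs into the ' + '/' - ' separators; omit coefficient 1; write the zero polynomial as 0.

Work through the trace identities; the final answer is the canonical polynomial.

x*y^4*z - x^2*y^3 - y^3*z^2 - x*y^2*z + x^2*y + y*z^2 + y

reduce: trace(a b^-1) = trace(a)*trace(b) - trace(a b)   [inverse elimination on b] = x*y - z
reduce: trace(a b^-2) = trace(a b^-1)*trace(b) - trace(a)   [inverse elimination on b] = x*y^2 - y*z - x
trace(b^-2 a b^-1) = trace(a b^-2)*trace(b) - trace(a b^-1)   [inverse elimination on b] = x*y^3 - y^2*z - 2*x*y + z
trace(b^-3 a b^-1) = trace(b^-2 a b^-1)*trace(b) - trace(b^-2 a)   [inverse elimination on b] = x*y^4 - y^3*z - 3*x*y^2 + 2*y*z + x
trace(b^-3 a b^-2) = trace(b^-3 a b^-1)*trace(b) - trace(b^-3 a)   [inverse elimination on b] = x*y^5 - y^4*z - 4*x*y^3 + 3*y^2*z + 3*x*y - z
reduce: trace(a^2) = trace(a)*trace(a) - trace(1)   [square of a] = x^2 - 2
trace(a^2 b) = trace(a)*trace(b a) - trace(b)   [square of a] = x*z - y
trace(a b^-1 a) = trace(a^2)*trace(b) - trace(a^2 b)   [inverse elimination on b] = x^2*y - x*z - y
trace(a b a b) = trace(a b)*trace(a b) - trace(1)   [split at a repeated a] = z^2 - 2
trace(a b^-1 a b) = trace(a b a)*trace(b) - trace(a b a b)   [inverse elimination on b] = x*y*z - y^2 - z^2 + 2
reduce: trace(b^-1 a b^-1 a) = trace(a b^-1 a)*trace(b) - trace(a b^-1 a b)   [inverse elimination on b] = x^2*y^2 - 2*x*y*z + z^2 - 2
reduce: trace(b^-1 a b^-2 a) = trace(b^-1 a b^-1 a)*trace(b) - trace(b^-1 a b^-1 a b)   [inverse elimination on b] = x^2*y^3 - 2*x*y^2*z - x^2*y + y*z^2 + x*z - y
trace(a b^-2 a) = trace(a^2 b^-1)*trace(b) - trace(a^2)   [inverse elimination on b] = x^2*y^2 - x*y*z - x^2 - y^2 + 2
trace(b^-1 a b^-2 a b^-1) = trace(b^-1 a b^-2 a)*trace(b) - trace(b^-1 a b^-2 a b)   [inverse elimination on b] = x^2*y^4 - 2*x*y^3*z - 2*x^2*y^2 + y^2*z^2 + 2*x*y*z + x^2 - 2
so trace(b^-3 a b^-2 a) = trace(b^-1 a b^-2 a b^-1)*trace(b) - trace(b^-1 a b^-2 a)   [inverse elimination on b] = x^2*y^5 - 2*x*y^4*z - 3*x^2*y^3 + y^3*z^2 + 4*x*y^2*z + 2*x^2*y - y*z^2 - x*z - y
reduce: trace(b^-1 a b^-2 a^-1 b^-2) = trace(b^-3 a b^-2)*trace(a) - trace(b^-3 a b^-2 a)   [inverse elimination on a] = x*y^4*z - x^2*y^3 - y^3*z^2 - x*y^2*z + x^2*y + y*z^2 + y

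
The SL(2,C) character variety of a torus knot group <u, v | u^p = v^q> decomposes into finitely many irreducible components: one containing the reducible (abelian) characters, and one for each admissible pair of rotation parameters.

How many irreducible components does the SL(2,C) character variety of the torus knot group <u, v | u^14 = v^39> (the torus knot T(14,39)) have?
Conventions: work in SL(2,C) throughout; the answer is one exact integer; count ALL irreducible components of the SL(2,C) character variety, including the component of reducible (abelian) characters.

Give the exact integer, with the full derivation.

For T(14,39): irreducibility forces the central element u^14 = v^39 to one of +I, -I.
On an irreducible component, tr(u) is locked at 2*cos(pi*alpha/14) for some alpha in 1..13, and tr(v) at 2*cos(pi*beta/39) for some beta in 1..38.
The two central values (-1)^alpha I and (-1)^beta I must be the same matrix, so alpha and beta share a parity.
Counting: 7 odd alphas x 19 odd betas + 6 even alphas x 19 even betas = 133 + 114 = 247.
components with irreducible characters: 247; plus the single component of reducible (abelian) characters: total 248.

248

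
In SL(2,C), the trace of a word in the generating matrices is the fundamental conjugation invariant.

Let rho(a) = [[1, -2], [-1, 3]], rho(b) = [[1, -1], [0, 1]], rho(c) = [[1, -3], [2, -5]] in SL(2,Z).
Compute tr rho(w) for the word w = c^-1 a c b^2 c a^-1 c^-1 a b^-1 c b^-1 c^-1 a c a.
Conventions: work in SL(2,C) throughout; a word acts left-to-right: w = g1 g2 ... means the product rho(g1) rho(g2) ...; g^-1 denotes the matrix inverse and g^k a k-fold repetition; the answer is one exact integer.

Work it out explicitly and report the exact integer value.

rho(c^-1) = [[-5, 3], [-2, 1]]
... * rho(a) = [[1, -2], [-1, 3]]  ->  [[-8, 19], [-3, 7]]
... * rho(c) = [[1, -3], [2, -5]]  ->  [[30, -71], [11, -26]]
... * rho(b) = [[1, -1], [0, 1]]  ->  [[30, -101], [11, -37]]
... * rho(b) = [[1, -1], [0, 1]]  ->  [[30, -131], [11, -48]]
... * rho(c) = [[1, -3], [2, -5]]  ->  [[-232, 565], [-85, 207]]
... * rho(a^-1) = [[3, 2], [1, 1]]  ->  [[-131, 101], [-48, 37]]
... * rho(c^-1) = [[-5, 3], [-2, 1]]  ->  [[453, -292], [166, -107]]
... * rho(a) = [[1, -2], [-1, 3]]  ->  [[745, -1782], [273, -653]]
... * rho(b^-1) = [[1, 1], [0, 1]]  ->  [[745, -1037], [273, -380]]
... * rho(c) = [[1, -3], [2, -5]]  ->  [[-1329, 2950], [-487, 1081]]
... * rho(b^-1) = [[1, 1], [0, 1]]  ->  [[-1329, 1621], [-487, 594]]
... * rho(c^-1) = [[-5, 3], [-2, 1]]  ->  [[3403, -2366], [1247, -867]]
... * rho(a) = [[1, -2], [-1, 3]]  ->  [[5769, -13904], [2114, -5095]]
... * rho(c) = [[1, -3], [2, -5]]  ->  [[-22039, 52213], [-8076, 19133]]
... * rho(a) = [[1, -2], [-1, 3]]  ->  [[-74252, 200717], [-27209, 73551]]
tr = -74252 + 73551 = -701

-701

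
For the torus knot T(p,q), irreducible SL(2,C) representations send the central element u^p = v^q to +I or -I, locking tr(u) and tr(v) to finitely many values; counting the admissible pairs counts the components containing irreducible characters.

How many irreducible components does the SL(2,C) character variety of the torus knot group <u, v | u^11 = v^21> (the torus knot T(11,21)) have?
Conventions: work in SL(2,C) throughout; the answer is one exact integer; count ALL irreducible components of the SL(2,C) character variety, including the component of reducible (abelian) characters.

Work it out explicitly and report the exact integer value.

101

In the torus knot group T(11,21), u^11 = v^21 is central, so an irreducible representation sends it to +I or -I (Schur).
On an irreducible component, tr(u) is locked at 2*cos(pi*alpha/11) for some alpha in 1..10, and tr(v) at 2*cos(pi*beta/21) for some beta in 1..20.
The two central values (-1)^alpha I and (-1)^beta I must be the same matrix, so alpha and beta share a parity.
count pairs: odd alpha (5 choices) x odd beta (10), plus even alpha (5) x even beta (10): 5*10 + 5*10 = 100.
components with irreducible characters: 100; plus the single component of reducible (abelian) characters: total 101.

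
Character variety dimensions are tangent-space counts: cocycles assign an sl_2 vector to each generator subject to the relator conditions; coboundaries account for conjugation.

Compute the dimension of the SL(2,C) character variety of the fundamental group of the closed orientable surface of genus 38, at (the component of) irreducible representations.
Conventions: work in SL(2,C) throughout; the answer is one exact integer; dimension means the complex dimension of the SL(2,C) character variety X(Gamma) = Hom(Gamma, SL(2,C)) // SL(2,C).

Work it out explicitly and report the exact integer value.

pi_1 of the closed genus-38 surface has 76 generators bound by the single product-of-commutators relator.
A cocycle assigns one sl_2 vector per generator subject to the relator condition d_2(z) = 0: dim of the unconstrained space is 3*2g = 228.
H^2 = coker(d_2) is dual to H^0 = 0 at irreducible rho (Poincare duality), so d_2 is onto: dim Z^1 = 225.
Coboundaries contribute dim B^1 = 3 (injective at irreducible rho).
dim H^1 = 225 - 3 = 222 = dim X.

222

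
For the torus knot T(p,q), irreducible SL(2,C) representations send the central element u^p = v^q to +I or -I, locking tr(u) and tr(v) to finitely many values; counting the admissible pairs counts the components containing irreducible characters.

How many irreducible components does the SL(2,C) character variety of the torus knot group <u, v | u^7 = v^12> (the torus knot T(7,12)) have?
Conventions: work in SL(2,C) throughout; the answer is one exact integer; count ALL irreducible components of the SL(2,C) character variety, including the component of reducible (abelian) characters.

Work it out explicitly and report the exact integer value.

Gamma = < u, v | u^7 = v^12 > (torus knot T(7,12)); the central element u^7 = v^12 acts as +I or -I in any irreducible SL(2,C) representation.
On an irreducible component, tr(u) is locked at 2*cos(pi*alpha/7) for some alpha in 1..6, and tr(v) at 2*cos(pi*beta/12) for some beta in 1..11.
u^7 = (-1)^alpha I and v^12 = (-1)^beta I must agree, so alpha and beta have equal parity.
Counting: 3 odd alphas x 6 odd betas + 3 even alphas x 5 even betas = 18 + 15 = 33.
That is 33 components of irreducible characters, and with the reducible (abelian) component the total is 34.

34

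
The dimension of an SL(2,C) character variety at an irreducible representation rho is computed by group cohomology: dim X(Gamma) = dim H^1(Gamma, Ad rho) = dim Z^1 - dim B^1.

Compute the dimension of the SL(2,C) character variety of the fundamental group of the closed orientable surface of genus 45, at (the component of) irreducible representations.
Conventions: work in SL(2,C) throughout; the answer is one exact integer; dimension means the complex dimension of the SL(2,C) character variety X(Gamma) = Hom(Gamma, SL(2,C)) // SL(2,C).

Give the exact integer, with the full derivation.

264

pi_1 of the closed genus-45 surface has 90 generators bound by the single product-of-commutators relator.
A cocycle assigns one sl_2 vector per generator subject to the relator condition d_2(z) = 0: dim of the unconstrained space is 3*2g = 270.
H^2 = coker(d_2) is dual to H^0 = 0 at irreducible rho (Poincare duality), so d_2 is onto: dim Z^1 = 267.
Coboundaries contribute dim B^1 = 3 (injective at irreducible rho).
Hence dim X = 267 - 3 = 264.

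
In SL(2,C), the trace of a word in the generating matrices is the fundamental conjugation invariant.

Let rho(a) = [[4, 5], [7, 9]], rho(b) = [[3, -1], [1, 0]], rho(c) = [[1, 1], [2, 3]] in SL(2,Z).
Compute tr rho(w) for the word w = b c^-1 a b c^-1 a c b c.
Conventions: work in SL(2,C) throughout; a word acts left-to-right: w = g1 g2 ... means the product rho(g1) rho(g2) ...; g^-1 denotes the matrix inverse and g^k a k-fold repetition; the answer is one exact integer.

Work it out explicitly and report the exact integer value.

rho(b) = [[3, -1], [1, 0]]
... * rho(c^-1) = [[3, -1], [-2, 1]]  ->  [[11, -4], [3, -1]]
... * rho(a) = [[4, 5], [7, 9]]  ->  [[16, 19], [5, 6]]
... * rho(b) = [[3, -1], [1, 0]]  ->  [[67, -16], [21, -5]]
... * rho(c^-1) = [[3, -1], [-2, 1]]  ->  [[233, -83], [73, -26]]
... * rho(a) = [[4, 5], [7, 9]]  ->  [[351, 418], [110, 131]]
... * rho(c) = [[1, 1], [2, 3]]  ->  [[1187, 1605], [372, 503]]
... * rho(b) = [[3, -1], [1, 0]]  ->  [[5166, -1187], [1619, -372]]
... * rho(c) = [[1, 1], [2, 3]]  ->  [[2792, 1605], [875, 503]]
tr = 2792 + 503 = 3295

3295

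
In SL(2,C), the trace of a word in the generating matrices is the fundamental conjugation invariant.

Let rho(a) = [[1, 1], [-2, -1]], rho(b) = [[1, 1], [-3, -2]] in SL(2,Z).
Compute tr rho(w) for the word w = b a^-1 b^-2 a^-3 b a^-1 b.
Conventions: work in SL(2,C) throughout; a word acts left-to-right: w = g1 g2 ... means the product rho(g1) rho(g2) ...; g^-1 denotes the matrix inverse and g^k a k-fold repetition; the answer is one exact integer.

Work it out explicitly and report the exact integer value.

4

rho(b) = [[1, 1], [-3, -2]]
... * rho(a^-1) = [[-1, -1], [2, 1]]  ->  [[1, 0], [-1, 1]]
... * rho(b^-1) = [[-2, -1], [3, 1]]  ->  [[-2, -1], [5, 2]]
... * rho(b^-1) = [[-2, -1], [3, 1]]  ->  [[1, 1], [-4, -3]]
... * rho(a^-1) = [[-1, -1], [2, 1]]  ->  [[1, 0], [-2, 1]]
... * rho(a^-1) = [[-1, -1], [2, 1]]  ->  [[-1, -1], [4, 3]]
... * rho(a^-1) = [[-1, -1], [2, 1]]  ->  [[-1, 0], [2, -1]]
... * rho(b) = [[1, 1], [-3, -2]]  ->  [[-1, -1], [5, 4]]
... * rho(a^-1) = [[-1, -1], [2, 1]]  ->  [[-1, 0], [3, -1]]
... * rho(b) = [[1, 1], [-3, -2]]  ->  [[-1, -1], [6, 5]]
tr = -1 + 5 = 4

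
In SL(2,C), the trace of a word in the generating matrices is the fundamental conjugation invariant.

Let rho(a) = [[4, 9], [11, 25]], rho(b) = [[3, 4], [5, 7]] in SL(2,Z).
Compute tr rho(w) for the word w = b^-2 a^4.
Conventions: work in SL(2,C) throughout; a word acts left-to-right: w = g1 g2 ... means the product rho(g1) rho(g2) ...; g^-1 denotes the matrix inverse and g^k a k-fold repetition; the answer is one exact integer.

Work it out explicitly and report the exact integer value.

2618421

rho(b^-1) = [[7, -4], [-5, 3]]
... * rho(b^-1) = [[7, -4], [-5, 3]]  ->  [[69, -40], [-50, 29]]
... * rho(a) = [[4, 9], [11, 25]]  ->  [[-164, -379], [119, 275]]
... * rho(a) = [[4, 9], [11, 25]]  ->  [[-4825, -10951], [3501, 7946]]
... * rho(a) = [[4, 9], [11, 25]]  ->  [[-139761, -317200], [101410, 230159]]
... * rho(a) = [[4, 9], [11, 25]]  ->  [[-4048244, -9187849], [2937389, 6666665]]
tr = -4048244 + 6666665 = 2618421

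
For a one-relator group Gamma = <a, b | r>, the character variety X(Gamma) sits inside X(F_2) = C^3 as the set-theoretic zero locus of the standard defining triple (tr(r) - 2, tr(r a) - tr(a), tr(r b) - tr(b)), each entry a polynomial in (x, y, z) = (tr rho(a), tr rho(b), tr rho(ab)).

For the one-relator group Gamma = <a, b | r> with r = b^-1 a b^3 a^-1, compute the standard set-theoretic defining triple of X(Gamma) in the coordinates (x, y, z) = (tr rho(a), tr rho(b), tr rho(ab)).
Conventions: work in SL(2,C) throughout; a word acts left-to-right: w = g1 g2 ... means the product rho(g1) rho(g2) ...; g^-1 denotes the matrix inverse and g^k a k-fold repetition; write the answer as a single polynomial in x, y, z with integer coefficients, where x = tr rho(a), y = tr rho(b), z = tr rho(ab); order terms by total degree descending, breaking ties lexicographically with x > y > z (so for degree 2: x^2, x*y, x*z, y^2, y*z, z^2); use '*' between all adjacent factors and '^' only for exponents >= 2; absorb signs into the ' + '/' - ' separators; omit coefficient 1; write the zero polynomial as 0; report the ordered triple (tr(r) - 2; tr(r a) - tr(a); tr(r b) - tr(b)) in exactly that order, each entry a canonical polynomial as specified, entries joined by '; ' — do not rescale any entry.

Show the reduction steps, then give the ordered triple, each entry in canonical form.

-x*y^3*z + x^2*y^2 + y^4 + y^2*z^2 + x*y*z - x^2 - 4*y^2 - z^2; y*z - 2*x; y^3 - 4*y

trace(b^2) = trace(b)*trace(b) - trace(1)  (reduce the b square) = y^2 - 2
trace(b^3) = trace(b)*trace(b^2) - trace(b)  (reduce the b square) = y^3 - 3*y
trace(b a b) = trace(b)*trace(a b) - trace(a)  (reduce the b square) = y*z - x
trace(b^2 a b) = trace(b)*trace(b a b) - trace(b a)  (reduce the b square) = y^2*z - x*y - z
trace(b a b^3) = trace(b)*trace(b^2 a b) - trace(b^2 a)  (reduce the b square) = y^3*z - x*y^2 - 2*y*z + x
trace(a b a b) = trace(a b)*trace(a b) - trace(1)  (split on a) = z^2 - 2
trace(a b a) = trace(a)*trace(b a) - trace(b)  (reduce the a square) = x*z - y
trace(a b a b^2) = trace(b)*trace(a b a b) - trace(a b a)  (reduce the b square) = y*z^2 - x*z - y
trace(b a b^3 a) = trace(b)*trace(a b a b^2) - trace(a b a b)  (reduce the b square) = y^2*z^2 - x*y*z - y^2 - z^2 + 2
trace(a b^3 a^-1 b) = trace(b a b^3)*trace(a) - trace(b a b^3 a)  (eliminate a^-1) = x*y^3*z - x^2*y^2 - y^2*z^2 - x*y*z + x^2 + y^2 + z^2 - 2
trace(b^-1 a b^3 a^-1) = trace(a b^3 a^-1)*trace(b) - trace(a b^3 a^-1 b)  (eliminate b^-1) = -x*y^3*z + x^2*y^2 + y^4 + y^2*z^2 + x*y*z - x^2 - 4*y^2 - z^2 + 2
assemble the triple (trace(r) - 2; trace(r a) - x; trace(r b) - y)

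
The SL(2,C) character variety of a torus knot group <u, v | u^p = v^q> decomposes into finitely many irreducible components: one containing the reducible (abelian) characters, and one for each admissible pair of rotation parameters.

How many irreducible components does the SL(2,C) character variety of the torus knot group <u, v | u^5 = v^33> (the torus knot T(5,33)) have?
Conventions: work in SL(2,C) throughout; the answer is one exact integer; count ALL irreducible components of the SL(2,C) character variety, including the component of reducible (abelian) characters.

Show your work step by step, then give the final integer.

For T(5,33): irreducibility forces the central element u^5 = v^33 to one of +I, -I.
This locks tr(u) to 2*cos(pi*alpha/5), alpha in 1..4, and tr(v) to 2*cos(pi*beta/33), beta in 1..32, on each component of irreducible characters.
The two central values (-1)^alpha I and (-1)^beta I must be the same matrix, so alpha and beta share a parity.
Counting: 2 odd alphas x 16 odd betas + 2 even alphas x 16 even betas = 32 + 32 = 64.
That is 64 components of irreducible characters, and with the reducible (abelian) component the total is 65.

65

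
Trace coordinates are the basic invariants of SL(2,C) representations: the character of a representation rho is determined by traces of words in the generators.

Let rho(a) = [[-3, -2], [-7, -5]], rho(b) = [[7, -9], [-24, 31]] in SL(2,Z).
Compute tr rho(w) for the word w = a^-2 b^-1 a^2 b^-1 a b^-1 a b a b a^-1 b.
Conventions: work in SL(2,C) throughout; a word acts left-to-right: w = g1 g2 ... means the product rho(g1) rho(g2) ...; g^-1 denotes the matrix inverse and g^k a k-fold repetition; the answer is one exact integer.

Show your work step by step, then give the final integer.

rho(a^-1) = [[-5, 2], [7, -3]]
... * rho(a^-1) = [[-5, 2], [7, -3]]  ->  [[39, -16], [-56, 23]]
... * rho(b^-1) = [[31, 9], [24, 7]]  ->  [[825, 239], [-1184, -343]]
... * rho(a) = [[-3, -2], [-7, -5]]  ->  [[-4148, -2845], [5953, 4083]]
... * rho(a) = [[-3, -2], [-7, -5]]  ->  [[32359, 22521], [-46440, -32321]]
... * rho(b^-1) = [[31, 9], [24, 7]]  ->  [[1543633, 448878], [-2215344, -644207]]
... * rho(a) = [[-3, -2], [-7, -5]]  ->  [[-7773045, -5331656], [11155481, 7651723]]
... * rho(b^-1) = [[31, 9], [24, 7]]  ->  [[-368924139, -107278997], [529461263, 153961390]]
... * rho(a) = [[-3, -2], [-7, -5]]  ->  [[1857725396, 1274243263], [-2666113519, -1828729476]]
... * rho(b) = [[7, -9], [-24, 31]]  ->  [[-17577760540, 22782012589], [25226712791, -32695592085]]
... * rho(a) = [[-3, -2], [-7, -5]]  ->  [[-106740806503, -78754541865], [153189006222, 113024534843]]
... * rho(b) = [[7, -9], [-24, 31]]  ->  [[1142923359239, -1480723539288], [-1640265792678, 2125059524135]]
... * rho(a^-1) = [[-5, 2], [7, -3]]  ->  [[-16079681571211, 6728017336342], [23076745632335, -9655710157761]]
... * rho(b) = [[7, -9], [-24, 31]]  ->  [[-274030187070685, 353285671567501], [393274263212609, -507017725581606]]
tr = -274030187070685 + -507017725581606 = -781047912652291

-781047912652291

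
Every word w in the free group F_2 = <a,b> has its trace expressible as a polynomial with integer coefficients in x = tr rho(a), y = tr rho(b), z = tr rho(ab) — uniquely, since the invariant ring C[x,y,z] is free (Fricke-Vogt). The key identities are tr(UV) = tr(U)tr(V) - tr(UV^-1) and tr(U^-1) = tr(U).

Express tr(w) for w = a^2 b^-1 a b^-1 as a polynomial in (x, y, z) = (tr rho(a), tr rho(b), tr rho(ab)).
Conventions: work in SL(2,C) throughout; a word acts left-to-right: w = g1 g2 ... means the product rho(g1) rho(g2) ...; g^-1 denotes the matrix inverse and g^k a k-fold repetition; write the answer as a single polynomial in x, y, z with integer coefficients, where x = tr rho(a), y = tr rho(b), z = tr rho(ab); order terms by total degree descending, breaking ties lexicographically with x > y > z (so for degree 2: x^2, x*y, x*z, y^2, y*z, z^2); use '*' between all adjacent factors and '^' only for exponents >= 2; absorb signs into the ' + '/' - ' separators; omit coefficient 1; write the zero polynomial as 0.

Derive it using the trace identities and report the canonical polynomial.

x^3*y^2 - 2*x^2*y*z - x*y^2 + x*z^2 + y*z - x

and trace(a^2) = trace(a)*trace(a) - trace(1) = x^2 - 2
next, trace(a^3) = trace(a)*trace(a^2) - trace(a) = x^3 - 3*x
trace(a b a) = trace(a)*trace(b a) - trace(b) = x*z - y
trace(a^3 b) = trace(a)*trace(a b a) - trace(a b) = x^2*z - x*y - z
trace(a^2 b^-1 a) = trace(a^3)*trace(b) - trace(a^3 b) = x^3*y - x^2*z - 2*x*y + z
and trace(b a b a) = trace(b a)*trace(b a) - trace(1) = z^2 - 2
trace(b a b) = trace(b)*trace(a b) - trace(a) = y*z - x
and trace(a b a^2 b) = trace(a)*trace(b a b a) - trace(b a b) = x*z^2 - y*z - x
next, trace(a^2 b^-1 a b) = trace(a b a^2)*trace(b) - trace(a b a^2 b) = x^2*y*z - x*y^2 - x*z^2 + x
trace(a^2 b^-1 a b^-1) = trace(a^2 b^-1 a)*trace(b) - trace(a^2 b^-1 a b) = x^3*y^2 - 2*x^2*y*z - x*y^2 + x*z^2 + y*z - x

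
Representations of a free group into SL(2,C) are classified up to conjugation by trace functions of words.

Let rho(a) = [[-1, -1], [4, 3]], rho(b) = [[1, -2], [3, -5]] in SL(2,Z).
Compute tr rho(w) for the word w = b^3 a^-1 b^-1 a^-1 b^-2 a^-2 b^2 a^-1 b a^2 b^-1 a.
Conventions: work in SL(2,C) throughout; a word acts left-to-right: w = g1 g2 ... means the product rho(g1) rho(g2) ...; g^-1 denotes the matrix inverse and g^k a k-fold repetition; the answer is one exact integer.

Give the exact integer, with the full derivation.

rho(b) = [[1, -2], [3, -5]]
... * rho(b) = [[1, -2], [3, -5]]  ->  [[-5, 8], [-12, 19]]
... * rho(b) = [[1, -2], [3, -5]]  ->  [[19, -30], [45, -71]]
... * rho(a^-1) = [[3, 1], [-4, -1]]  ->  [[177, 49], [419, 116]]
... * rho(b^-1) = [[-5, 2], [-3, 1]]  ->  [[-1032, 403], [-2443, 954]]
... * rho(a^-1) = [[3, 1], [-4, -1]]  ->  [[-4708, -1435], [-11145, -3397]]
... * rho(b^-1) = [[-5, 2], [-3, 1]]  ->  [[27845, -10851], [65916, -25687]]
... * rho(b^-1) = [[-5, 2], [-3, 1]]  ->  [[-106672, 44839], [-252519, 106145]]
... * rho(a^-1) = [[3, 1], [-4, -1]]  ->  [[-499372, -151511], [-1182137, -358664]]
... * rho(a^-1) = [[3, 1], [-4, -1]]  ->  [[-892072, -347861], [-2111755, -823473]]
... * rho(b) = [[1, -2], [3, -5]]  ->  [[-1935655, 3523449], [-4582174, 8340875]]
... * rho(b) = [[1, -2], [3, -5]]  ->  [[8634692, -13745935], [20440451, -32540027]]
... * rho(a^-1) = [[3, 1], [-4, -1]]  ->  [[80887816, 22380627], [191481461, 52980478]]
... * rho(b) = [[1, -2], [3, -5]]  ->  [[148029697, -273678767], [350422895, -647865312]]
... * rho(a) = [[-1, -1], [4, 3]]  ->  [[-1242744765, -969065998], [-2941884143, -2294018831]]
... * rho(a) = [[-1, -1], [4, 3]]  ->  [[-2633519227, -1664453229], [-6234191181, -3940172350]]
... * rho(b^-1) = [[-5, 2], [-3, 1]]  ->  [[18160955822, -6931491683], [42991472955, -16408554712]]
... * rho(a) = [[-1, -1], [4, 3]]  ->  [[-45886922554, -38955430871], [-108625691803, -92217137091]]
tr = -45886922554 + -92217137091 = -138104059645

-138104059645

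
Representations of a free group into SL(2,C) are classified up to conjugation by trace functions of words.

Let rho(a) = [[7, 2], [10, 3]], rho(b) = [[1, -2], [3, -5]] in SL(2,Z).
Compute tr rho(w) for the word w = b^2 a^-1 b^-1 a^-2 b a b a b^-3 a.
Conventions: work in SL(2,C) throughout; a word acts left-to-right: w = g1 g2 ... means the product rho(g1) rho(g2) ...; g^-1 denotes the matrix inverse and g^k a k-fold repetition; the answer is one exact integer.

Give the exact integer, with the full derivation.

rho(b) = [[1, -2], [3, -5]]
... * rho(b) = [[1, -2], [3, -5]]  ->  [[-5, 8], [-12, 19]]
... * rho(a^-1) = [[3, -2], [-10, 7]]  ->  [[-95, 66], [-226, 157]]
... * rho(b^-1) = [[-5, 2], [-3, 1]]  ->  [[277, -124], [659, -295]]
... * rho(a^-1) = [[3, -2], [-10, 7]]  ->  [[2071, -1422], [4927, -3383]]
... * rho(a^-1) = [[3, -2], [-10, 7]]  ->  [[20433, -14096], [48611, -33535]]
... * rho(b) = [[1, -2], [3, -5]]  ->  [[-21855, 29614], [-51994, 70453]]
... * rho(a) = [[7, 2], [10, 3]]  ->  [[143155, 45132], [340572, 107371]]
... * rho(b) = [[1, -2], [3, -5]]  ->  [[278551, -511970], [662685, -1217999]]
... * rho(a) = [[7, 2], [10, 3]]  ->  [[-3169843, -978808], [-7541195, -2328627]]
... * rho(b^-1) = [[-5, 2], [-3, 1]]  ->  [[18785639, -7318494], [44691856, -17411017]]
... * rho(b^-1) = [[-5, 2], [-3, 1]]  ->  [[-71972713, 30252784], [-171226229, 71972695]]
... * rho(b^-1) = [[-5, 2], [-3, 1]]  ->  [[269105213, -113692642], [640213060, -270479763]]
... * rho(a) = [[7, 2], [10, 3]]  ->  [[746810071, 197132500], [1776693790, 468986831]]
tr = 746810071 + 468986831 = 1215796902

1215796902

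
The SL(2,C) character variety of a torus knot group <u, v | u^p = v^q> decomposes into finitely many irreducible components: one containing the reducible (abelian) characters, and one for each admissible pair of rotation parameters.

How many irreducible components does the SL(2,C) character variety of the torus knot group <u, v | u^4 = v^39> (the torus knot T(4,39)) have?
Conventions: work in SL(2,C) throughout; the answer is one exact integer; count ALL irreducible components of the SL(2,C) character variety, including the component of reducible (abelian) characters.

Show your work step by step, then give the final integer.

Gamma = < u, v | u^4 = v^39 > (torus knot T(4,39)); the central element u^4 = v^39 acts as +I or -I in any irreducible SL(2,C) representation.
This locks tr(u) to 2*cos(pi*alpha/4), alpha in 1..3, and tr(v) to 2*cos(pi*beta/39), beta in 1..38, on each component of irreducible characters.
The two central values (-1)^alpha I and (-1)^beta I must be the same matrix, so alpha and beta share a parity.
count pairs: odd alpha (2 choices) x odd beta (19), plus even alpha (1) x even beta (19): 2*19 + 1*19 = 57.
components with irreducible characters: 57; plus the single component of reducible (abelian) characters: total 58.

58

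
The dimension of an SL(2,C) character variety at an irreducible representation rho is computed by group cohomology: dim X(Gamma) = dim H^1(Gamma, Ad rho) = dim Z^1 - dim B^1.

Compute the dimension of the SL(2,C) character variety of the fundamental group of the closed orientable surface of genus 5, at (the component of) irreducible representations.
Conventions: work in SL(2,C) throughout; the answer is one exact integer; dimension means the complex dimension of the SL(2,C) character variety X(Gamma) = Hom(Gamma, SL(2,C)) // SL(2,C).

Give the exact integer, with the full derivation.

The genus-5 surface group: 2g = 10 generators, one relator prod [a_i, b_i].
Unconstrained cocycle data is one sl_2 vector per generator (30 dimensions), cut by the relator condition d_2(z) = 0.
H^2 = coker(d_2) is dual to H^0 = 0 at irreducible rho (Poincare duality), so d_2 is onto: dim Z^1 = 27.
As always at irreducible rho, dim B^1 = 3.
dim H^1 = 27 - 3 = 24 = dim X.

24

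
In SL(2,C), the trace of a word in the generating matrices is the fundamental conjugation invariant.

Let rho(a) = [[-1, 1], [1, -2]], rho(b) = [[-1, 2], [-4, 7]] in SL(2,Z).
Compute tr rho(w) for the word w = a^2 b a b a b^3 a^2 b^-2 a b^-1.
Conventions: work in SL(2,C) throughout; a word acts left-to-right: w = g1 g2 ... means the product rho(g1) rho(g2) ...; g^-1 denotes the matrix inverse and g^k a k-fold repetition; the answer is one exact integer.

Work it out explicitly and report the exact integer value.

rho(a) = [[-1, 1], [1, -2]]
... * rho(a) = [[-1, 1], [1, -2]]  ->  [[2, -3], [-3, 5]]
... * rho(b) = [[-1, 2], [-4, 7]]  ->  [[10, -17], [-17, 29]]
... * rho(a) = [[-1, 1], [1, -2]]  ->  [[-27, 44], [46, -75]]
... * rho(b) = [[-1, 2], [-4, 7]]  ->  [[-149, 254], [254, -433]]
... * rho(a) = [[-1, 1], [1, -2]]  ->  [[403, -657], [-687, 1120]]
... * rho(b) = [[-1, 2], [-4, 7]]  ->  [[2225, -3793], [-3793, 6466]]
... * rho(b) = [[-1, 2], [-4, 7]]  ->  [[12947, -22101], [-22071, 37676]]
... * rho(b) = [[-1, 2], [-4, 7]]  ->  [[75457, -128813], [-128633, 219590]]
... * rho(a) = [[-1, 1], [1, -2]]  ->  [[-204270, 333083], [348223, -567813]]
... * rho(a) = [[-1, 1], [1, -2]]  ->  [[537353, -870436], [-916036, 1483849]]
... * rho(b^-1) = [[7, -2], [4, -1]]  ->  [[279727, -204270], [-476856, 348223]]
... * rho(b^-1) = [[7, -2], [4, -1]]  ->  [[1141009, -355184], [-1945100, 605489]]
... * rho(a) = [[-1, 1], [1, -2]]  ->  [[-1496193, 1851377], [2550589, -3156078]]
... * rho(b^-1) = [[7, -2], [4, -1]]  ->  [[-3067843, 1141009], [5229811, -1945100]]
tr = -3067843 + -1945100 = -5012943

-5012943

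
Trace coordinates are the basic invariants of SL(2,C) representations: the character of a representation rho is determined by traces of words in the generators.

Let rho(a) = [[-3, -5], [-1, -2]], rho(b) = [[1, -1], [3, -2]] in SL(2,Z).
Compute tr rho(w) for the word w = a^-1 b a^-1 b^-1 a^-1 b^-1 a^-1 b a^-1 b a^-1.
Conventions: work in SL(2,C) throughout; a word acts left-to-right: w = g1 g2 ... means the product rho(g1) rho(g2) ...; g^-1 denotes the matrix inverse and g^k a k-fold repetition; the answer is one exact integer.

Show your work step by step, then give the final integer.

rho(a^-1) = [[-2, 5], [1, -3]]
... * rho(b) = [[1, -1], [3, -2]]  ->  [[13, -8], [-8, 5]]
... * rho(a^-1) = [[-2, 5], [1, -3]]  ->  [[-34, 89], [21, -55]]
... * rho(b^-1) = [[-2, 1], [-3, 1]]  ->  [[-199, 55], [123, -34]]
... * rho(a^-1) = [[-2, 5], [1, -3]]  ->  [[453, -1160], [-280, 717]]
... * rho(b^-1) = [[-2, 1], [-3, 1]]  ->  [[2574, -707], [-1591, 437]]
... * rho(a^-1) = [[-2, 5], [1, -3]]  ->  [[-5855, 14991], [3619, -9266]]
... * rho(b) = [[1, -1], [3, -2]]  ->  [[39118, -24127], [-24179, 14913]]
... * rho(a^-1) = [[-2, 5], [1, -3]]  ->  [[-102363, 267971], [63271, -165634]]
... * rho(b) = [[1, -1], [3, -2]]  ->  [[701550, -433579], [-433631, 267997]]
... * rho(a^-1) = [[-2, 5], [1, -3]]  ->  [[-1836679, 4808487], [1135259, -2972146]]
tr = -1836679 + -2972146 = -4808825

-4808825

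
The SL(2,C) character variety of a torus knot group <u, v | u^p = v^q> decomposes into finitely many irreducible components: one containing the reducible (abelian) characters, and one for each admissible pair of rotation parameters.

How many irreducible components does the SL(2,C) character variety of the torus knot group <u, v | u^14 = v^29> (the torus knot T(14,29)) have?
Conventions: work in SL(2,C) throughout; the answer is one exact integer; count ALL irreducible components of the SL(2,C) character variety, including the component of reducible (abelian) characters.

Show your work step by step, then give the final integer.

183

Gamma = < u, v | u^14 = v^29 > (torus knot T(14,29)); the central element u^14 = v^29 acts as +I or -I in any irreducible SL(2,C) representation.
On an irreducible component, tr(u) is locked at 2*cos(pi*alpha/14) for some alpha in 1..13, and tr(v) at 2*cos(pi*beta/29) for some beta in 1..28.
u^14 = (-1)^alpha I and v^29 = (-1)^beta I must agree, so alpha and beta have equal parity.
count pairs: odd alpha (7 choices) x odd beta (14), plus even alpha (6) x even beta (14): 7*14 + 6*14 = 182.
That is 182 components of irreducible characters, and with the reducible (abelian) component the total is 183.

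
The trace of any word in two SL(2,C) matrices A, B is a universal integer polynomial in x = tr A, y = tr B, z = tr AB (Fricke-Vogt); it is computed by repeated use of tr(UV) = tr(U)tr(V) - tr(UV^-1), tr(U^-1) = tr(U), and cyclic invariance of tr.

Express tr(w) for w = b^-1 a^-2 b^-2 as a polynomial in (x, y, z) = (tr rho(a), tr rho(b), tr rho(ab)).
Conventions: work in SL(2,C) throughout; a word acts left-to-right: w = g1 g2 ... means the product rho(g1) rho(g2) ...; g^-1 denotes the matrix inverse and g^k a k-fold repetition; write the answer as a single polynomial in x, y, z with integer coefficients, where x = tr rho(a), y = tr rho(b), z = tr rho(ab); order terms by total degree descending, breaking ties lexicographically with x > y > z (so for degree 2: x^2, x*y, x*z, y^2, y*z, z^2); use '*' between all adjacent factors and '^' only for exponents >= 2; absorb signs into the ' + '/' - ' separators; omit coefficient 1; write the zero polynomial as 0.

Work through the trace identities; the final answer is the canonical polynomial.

x*y^2*z - x^2*y - y^3 - x*z + 3*y

reduce: trace(a^-1) = trace(a) = x
so trace(a^-1 b) = trace(b) * trace(a) - trace(b a) = x*y - z
trace(a^-1 b^-1) = trace(a^-1) * trace(b) - trace(a^-1 b) = z
trace(a^-2 b^-1) = trace(a^-1 b^-1) * trace(a) - trace(a^-1 b^-1 a) = x*z - y
reduce: trace(a^-2) = trace(a^-1) * trace(a) - trace(1) = x^2 - 2
trace(b^-2 a^-2) = trace(a^-2 b^-1) * trace(b) - trace(a^-2) = x*y*z - x^2 - y^2 + 2
trace(b^-1 a^-2 b^-2) = trace(b^-2 a^-2) * trace(b) - trace(b^-2 a^-2 b) = x*y^2*z - x^2*y - y^3 - x*z + 3*y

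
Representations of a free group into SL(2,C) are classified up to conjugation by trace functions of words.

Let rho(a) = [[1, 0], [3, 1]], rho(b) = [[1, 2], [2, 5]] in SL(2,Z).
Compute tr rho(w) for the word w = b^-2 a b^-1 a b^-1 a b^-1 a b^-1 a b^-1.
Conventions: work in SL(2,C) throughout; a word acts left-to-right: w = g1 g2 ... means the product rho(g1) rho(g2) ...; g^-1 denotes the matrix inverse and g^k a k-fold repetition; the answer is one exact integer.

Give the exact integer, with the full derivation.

rho(b^-1) = [[5, -2], [-2, 1]]
... * rho(b^-1) = [[5, -2], [-2, 1]]  ->  [[29, -12], [-12, 5]]
... * rho(a) = [[1, 0], [3, 1]]  ->  [[-7, -12], [3, 5]]
... * rho(b^-1) = [[5, -2], [-2, 1]]  ->  [[-11, 2], [5, -1]]
... * rho(a) = [[1, 0], [3, 1]]  ->  [[-5, 2], [2, -1]]
... * rho(b^-1) = [[5, -2], [-2, 1]]  ->  [[-29, 12], [12, -5]]
... * rho(a) = [[1, 0], [3, 1]]  ->  [[7, 12], [-3, -5]]
... * rho(b^-1) = [[5, -2], [-2, 1]]  ->  [[11, -2], [-5, 1]]
... * rho(a) = [[1, 0], [3, 1]]  ->  [[5, -2], [-2, 1]]
... * rho(b^-1) = [[5, -2], [-2, 1]]  ->  [[29, -12], [-12, 5]]
... * rho(a) = [[1, 0], [3, 1]]  ->  [[-7, -12], [3, 5]]
... * rho(b^-1) = [[5, -2], [-2, 1]]  ->  [[-11, 2], [5, -1]]
tr = -11 + -1 = -12

-12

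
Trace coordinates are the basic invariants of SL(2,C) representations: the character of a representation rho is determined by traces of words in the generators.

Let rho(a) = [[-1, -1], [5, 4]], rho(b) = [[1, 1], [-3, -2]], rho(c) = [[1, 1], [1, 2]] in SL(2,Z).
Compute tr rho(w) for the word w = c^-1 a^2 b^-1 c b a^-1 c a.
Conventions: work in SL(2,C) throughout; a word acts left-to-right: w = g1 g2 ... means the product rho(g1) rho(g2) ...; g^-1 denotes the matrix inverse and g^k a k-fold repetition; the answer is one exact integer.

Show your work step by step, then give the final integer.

-42

rho(c^-1) = [[2, -1], [-1, 1]]
... * rho(a) = [[-1, -1], [5, 4]]  ->  [[-7, -6], [6, 5]]
... * rho(a) = [[-1, -1], [5, 4]]  ->  [[-23, -17], [19, 14]]
... * rho(b^-1) = [[-2, -1], [3, 1]]  ->  [[-5, 6], [4, -5]]
... * rho(c) = [[1, 1], [1, 2]]  ->  [[1, 7], [-1, -6]]
... * rho(b) = [[1, 1], [-3, -2]]  ->  [[-20, -13], [17, 11]]
... * rho(a^-1) = [[4, 1], [-5, -1]]  ->  [[-15, -7], [13, 6]]
... * rho(c) = [[1, 1], [1, 2]]  ->  [[-22, -29], [19, 25]]
... * rho(a) = [[-1, -1], [5, 4]]  ->  [[-123, -94], [106, 81]]
tr = -123 + 81 = -42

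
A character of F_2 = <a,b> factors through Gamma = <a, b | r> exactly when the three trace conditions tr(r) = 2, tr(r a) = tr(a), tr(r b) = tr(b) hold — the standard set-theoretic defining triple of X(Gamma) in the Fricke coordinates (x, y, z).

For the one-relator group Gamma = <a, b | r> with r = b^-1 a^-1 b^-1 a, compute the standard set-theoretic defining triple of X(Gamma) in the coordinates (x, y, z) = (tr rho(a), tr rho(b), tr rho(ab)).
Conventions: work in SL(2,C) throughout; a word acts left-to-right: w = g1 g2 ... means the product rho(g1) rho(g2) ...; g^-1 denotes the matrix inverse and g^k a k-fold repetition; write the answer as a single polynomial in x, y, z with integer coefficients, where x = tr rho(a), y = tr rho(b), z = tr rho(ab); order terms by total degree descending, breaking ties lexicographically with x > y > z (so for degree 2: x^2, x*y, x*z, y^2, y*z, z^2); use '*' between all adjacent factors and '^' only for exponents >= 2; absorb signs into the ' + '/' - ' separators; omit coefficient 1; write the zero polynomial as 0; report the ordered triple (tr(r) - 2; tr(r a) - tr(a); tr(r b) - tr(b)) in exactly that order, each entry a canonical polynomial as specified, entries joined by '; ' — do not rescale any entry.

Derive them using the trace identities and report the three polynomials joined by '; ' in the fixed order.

tr(b^-1) = tr(b) = y
tr(a b a) = tr(a) tr(b a) - tr(b) = x*z - y
tr(a b a b) = tr(b a) tr(b a) - tr(1) = z^2 - 2
tr(b^-1 a b a) = tr(a b a) tr(b) - tr(a b a b) = x*y*z - y^2 - z^2 + 2
tr(a^-1 b^-1 a b) = tr(b^-1 a b) tr(a) - tr(b^-1 a b a) = -x*y*z + x^2 + y^2 + z^2 - 2
tr(b^-1 a^-1 b^-1 a) = tr(a^-1 b^-1 a) tr(b) - tr(a^-1 b^-1 a b) = x*y*z - x^2 - z^2 + 2
tr(a b^-1) = tr(a) tr(b) - tr(a b)   [inverse elimination on b] = x*y - z
tr(a^2) = tr(a) tr(a) - tr(1)   [square of a] = x^2 - 2
tr(a b a^2) = tr(a) tr(a b a) - tr(a b)   [square of a] = x^2*z - x*y - z
tr(b a b) = tr(b) tr(a b) - tr(a)   [square of b] = y*z - x
tr(a b a^2 b) = tr(a) tr(b a b a) - tr(b a b)   [square of a] = x*z^2 - y*z - x
tr(b a^2 b^-1 a) = tr(a b a^2) tr(b) - tr(a b a^2 b)   [inverse elimination on b] = x^2*y*z - x*y^2 - x*z^2 + x
tr(a^2 b^-1 a^-1 b) = tr(b a^2 b^-1) tr(a) - tr(b a^2 b^-1 a)   [inverse elimination on a] = -x^2*y*z + x^3 + x*y^2 + x*z^2 - 3*x
tr(b^-1 a^-1 b^-1 a^2) = tr(a^2 b^-1 a^-1) tr(b) - tr(a^2 b^-1 a^-1 b)   [inverse elimination on b] = x^2*y*z - x^3 - x*z^2 - y*z + 3*x
assemble the triple (tr(r) - 2; tr(r a) - x; tr(r b) - y)

x*y*z - x^2 - z^2; x^2*y*z - x^3 - x*z^2 - y*z + 2*x; 0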